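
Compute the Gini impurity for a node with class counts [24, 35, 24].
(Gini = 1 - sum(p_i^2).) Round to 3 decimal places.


Total = 83. Proportions: 24/83, 35/83, 24/83. sum(p_i^2) = 0.3450. Gini = 1 - 0.3450 = 0.6550, which rounds to 0.655.

0.655


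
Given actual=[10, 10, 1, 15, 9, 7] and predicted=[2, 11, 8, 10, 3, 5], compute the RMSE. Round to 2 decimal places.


MSE = 29.8333. RMSE = sqrt(29.8333) = 5.46.

5.46


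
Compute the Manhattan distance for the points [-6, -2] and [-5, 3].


d = sum of absolute differences: |-6--5|=1 + |-2-3|=5 = 6.

6


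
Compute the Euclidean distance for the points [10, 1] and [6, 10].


d = sqrt(sum of squared differences). (10-6)^2=16, (1-10)^2=81. Sum = 97.

sqrt(97)


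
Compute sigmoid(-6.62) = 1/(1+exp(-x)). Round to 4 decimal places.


sigma(-6.62) = 1/(1+e^(6.62)) = 1/(1+749.945097) = 1/750.945097 = 0.0013.

0.0013


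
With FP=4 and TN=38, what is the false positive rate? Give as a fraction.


FPR = FP / (FP + TN) = 4 / 42 = 2/21.

2/21


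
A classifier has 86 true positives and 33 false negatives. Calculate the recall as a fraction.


Recall = TP / (TP + FN) = 86 / 119 = 86/119.

86/119


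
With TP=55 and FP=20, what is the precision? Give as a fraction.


Precision = TP / (TP + FP) = 55 / 75 = 11/15.

11/15


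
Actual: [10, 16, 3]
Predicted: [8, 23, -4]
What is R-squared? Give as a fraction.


Mean(y) = 29/3. SS_res = 102. SS_tot = 254/3. R^2 = 1 - 102/(254/3) = -26/127.

-26/127


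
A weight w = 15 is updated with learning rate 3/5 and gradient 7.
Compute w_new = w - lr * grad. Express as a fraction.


w_new = 15 - 3/5 * 7 = 15 - 21/5 = 54/5.

54/5


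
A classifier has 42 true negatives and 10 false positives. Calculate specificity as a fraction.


Specificity = TN / (TN + FP) = 42 / 52 = 21/26.

21/26


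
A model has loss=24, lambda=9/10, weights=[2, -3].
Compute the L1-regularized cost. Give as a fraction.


L1 norm = sum(|w|) = 5. J = 24 + 9/10 * 5 = 57/2.

57/2


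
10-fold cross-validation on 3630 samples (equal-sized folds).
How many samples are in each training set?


Each validation fold has 3630/10 = 363 samples. Training set = 3630 - 363 = 3267.

3267


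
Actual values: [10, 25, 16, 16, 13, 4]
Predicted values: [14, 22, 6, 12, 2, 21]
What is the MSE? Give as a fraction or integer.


MSE = (1/6) * ((10-14)^2=16 + (25-22)^2=9 + (16-6)^2=100 + (16-12)^2=16 + (13-2)^2=121 + (4-21)^2=289). Sum = 551. MSE = 551/6.

551/6


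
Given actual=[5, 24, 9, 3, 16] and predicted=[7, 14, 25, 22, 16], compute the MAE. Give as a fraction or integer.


MAE = (1/5) * (|5-7|=2 + |24-14|=10 + |9-25|=16 + |3-22|=19 + |16-16|=0). Sum = 47. MAE = 47/5.

47/5


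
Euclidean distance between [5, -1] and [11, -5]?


d = sqrt(sum of squared differences). (5-11)^2=36, (-1--5)^2=16. Sum = 52.

sqrt(52)


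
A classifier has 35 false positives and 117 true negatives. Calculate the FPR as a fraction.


FPR = FP / (FP + TN) = 35 / 152 = 35/152.

35/152


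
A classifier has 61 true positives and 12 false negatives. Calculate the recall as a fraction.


Recall = TP / (TP + FN) = 61 / 73 = 61/73.

61/73


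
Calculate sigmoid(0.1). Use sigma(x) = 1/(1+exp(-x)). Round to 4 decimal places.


sigma(0.1) = 1/(1+e^(-0.1)) = 1/(1+0.904837) = 1/1.904837 = 0.5250.

0.5250


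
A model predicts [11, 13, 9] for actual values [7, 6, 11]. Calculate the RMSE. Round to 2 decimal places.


MSE = 23.0000. RMSE = sqrt(23.0000) = 4.80.

4.80


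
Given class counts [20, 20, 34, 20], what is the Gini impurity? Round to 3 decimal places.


Total = 94. Proportions: 20/94, 20/94, 34/94, 20/94. sum(p_i^2) = 0.2666. Gini = 1 - 0.2666 = 0.7334, which rounds to 0.733.

0.733


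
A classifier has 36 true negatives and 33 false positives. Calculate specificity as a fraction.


Specificity = TN / (TN + FP) = 36 / 69 = 12/23.

12/23


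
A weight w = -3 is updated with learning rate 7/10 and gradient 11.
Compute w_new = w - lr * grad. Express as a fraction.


w_new = -3 - 7/10 * 11 = -3 - 77/10 = -107/10.

-107/10


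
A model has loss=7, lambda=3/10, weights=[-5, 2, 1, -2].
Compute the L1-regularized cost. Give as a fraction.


L1 norm = sum(|w|) = 10. J = 7 + 3/10 * 10 = 10.

10


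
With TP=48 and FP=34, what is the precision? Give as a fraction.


Precision = TP / (TP + FP) = 48 / 82 = 24/41.

24/41


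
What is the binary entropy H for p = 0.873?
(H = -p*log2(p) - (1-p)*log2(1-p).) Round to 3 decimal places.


H = -0.873*log2(0.873) - 0.127*log2(0.127) = 0.549.

0.549


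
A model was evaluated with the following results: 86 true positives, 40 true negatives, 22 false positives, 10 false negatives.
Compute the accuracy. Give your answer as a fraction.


Accuracy = (TP + TN) / (TP + TN + FP + FN) = (86 + 40) / 158 = 63/79.

63/79


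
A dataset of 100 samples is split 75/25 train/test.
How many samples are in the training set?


Test set = 100 * 25% = 25. Training set = 100 - 25 = 75.

75


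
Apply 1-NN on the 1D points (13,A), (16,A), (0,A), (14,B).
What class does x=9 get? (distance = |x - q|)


Distances: |13-9|=4, |16-9|=7, |0-9|=9, |14-9|=5. 1 nearest: (13,A). Counts: {'A': 1}. Majority class: A.

A


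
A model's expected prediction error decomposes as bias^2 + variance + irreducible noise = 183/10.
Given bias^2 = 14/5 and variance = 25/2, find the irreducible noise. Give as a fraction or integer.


Total error = bias^2 + variance + irreducible noise. So irreducible noise = 183/10 - 14/5 - 25/2 = 3.

3


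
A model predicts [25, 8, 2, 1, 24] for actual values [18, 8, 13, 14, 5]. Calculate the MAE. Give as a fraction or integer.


MAE = (1/5) * (|18-25|=7 + |8-8|=0 + |13-2|=11 + |14-1|=13 + |5-24|=19). Sum = 50. MAE = 10.

10


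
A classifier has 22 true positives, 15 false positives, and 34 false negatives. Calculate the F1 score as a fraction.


Precision = 22/37 = 22/37. Recall = 22/56 = 11/28. F1 = 2*P*R/(P+R) = 44/93.

44/93


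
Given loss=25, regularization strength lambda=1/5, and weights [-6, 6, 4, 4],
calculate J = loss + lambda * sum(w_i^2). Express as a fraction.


L2 sq norm = sum(w^2) = 104. J = 25 + 1/5 * 104 = 229/5.

229/5


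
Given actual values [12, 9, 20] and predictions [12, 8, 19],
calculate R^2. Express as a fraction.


Mean(y) = 41/3. SS_res = 2. SS_tot = 194/3. R^2 = 1 - 2/(194/3) = 94/97.

94/97


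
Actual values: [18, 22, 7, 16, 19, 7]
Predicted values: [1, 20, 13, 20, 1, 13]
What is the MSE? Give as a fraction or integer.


MSE = (1/6) * ((18-1)^2=289 + (22-20)^2=4 + (7-13)^2=36 + (16-20)^2=16 + (19-1)^2=324 + (7-13)^2=36). Sum = 705. MSE = 235/2.

235/2


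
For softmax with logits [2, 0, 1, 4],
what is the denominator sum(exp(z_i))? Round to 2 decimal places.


Denom = e^2=7.3891 + e^0=1.0000 + e^1=2.7183 + e^4=54.5982. Sum = 65.7056, which rounds to 65.71.

65.71


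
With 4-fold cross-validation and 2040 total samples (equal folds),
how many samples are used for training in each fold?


Each validation fold has 2040/4 = 510 samples. Training set = 2040 - 510 = 1530.

1530


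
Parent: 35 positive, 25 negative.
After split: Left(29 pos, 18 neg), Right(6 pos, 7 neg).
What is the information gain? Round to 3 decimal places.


H(parent) = 0.9799. H(left) = 0.9601, H(right) = 0.9957. Weighted = (47/60)*0.9601 + (13/60)*0.9957 = 0.9678. IG = 0.9799 - 0.9678 = 0.0121, which rounds to 0.012.

0.012


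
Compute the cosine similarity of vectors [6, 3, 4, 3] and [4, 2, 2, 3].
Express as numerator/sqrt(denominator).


dot = 47. |a|^2 = 70, |b|^2 = 33. cos = 47/sqrt(2310).

47/sqrt(2310)


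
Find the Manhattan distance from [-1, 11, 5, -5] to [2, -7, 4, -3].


d = sum of absolute differences: |-1-2|=3 + |11--7|=18 + |5-4|=1 + |-5--3|=2 = 24.

24


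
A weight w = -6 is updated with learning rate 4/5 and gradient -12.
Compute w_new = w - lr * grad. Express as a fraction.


w_new = -6 - 4/5 * -12 = -6 - -48/5 = 18/5.

18/5


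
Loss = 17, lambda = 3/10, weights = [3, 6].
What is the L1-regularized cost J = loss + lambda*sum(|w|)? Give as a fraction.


L1 norm = sum(|w|) = 9. J = 17 + 3/10 * 9 = 197/10.

197/10


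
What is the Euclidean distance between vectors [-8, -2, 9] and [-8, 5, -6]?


d = sqrt(sum of squared differences). (-8--8)^2=0, (-2-5)^2=49, (9--6)^2=225. Sum = 274.

sqrt(274)


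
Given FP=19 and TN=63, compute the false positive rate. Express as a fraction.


FPR = FP / (FP + TN) = 19 / 82 = 19/82.

19/82


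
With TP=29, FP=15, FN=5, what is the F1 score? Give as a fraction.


Precision = 29/44 = 29/44. Recall = 29/34 = 29/34. F1 = 2*P*R/(P+R) = 29/39.

29/39


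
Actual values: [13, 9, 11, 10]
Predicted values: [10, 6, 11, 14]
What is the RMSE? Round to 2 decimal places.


MSE = 8.5000. RMSE = sqrt(8.5000) = 2.92.

2.92


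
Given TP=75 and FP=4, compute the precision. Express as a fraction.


Precision = TP / (TP + FP) = 75 / 79 = 75/79.

75/79


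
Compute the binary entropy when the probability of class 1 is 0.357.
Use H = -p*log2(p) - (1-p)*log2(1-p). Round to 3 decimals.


H = -0.357*log2(0.357) - 0.643*log2(0.643) = 0.940.

0.940


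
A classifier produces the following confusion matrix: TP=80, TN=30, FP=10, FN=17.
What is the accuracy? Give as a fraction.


Accuracy = (TP + TN) / (TP + TN + FP + FN) = (80 + 30) / 137 = 110/137.

110/137


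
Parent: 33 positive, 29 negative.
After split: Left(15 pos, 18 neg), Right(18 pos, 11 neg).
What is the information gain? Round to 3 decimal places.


H(parent) = 0.9970. H(left) = 0.9940, H(right) = 0.9576. Weighted = (33/62)*0.9940 + (29/62)*0.9576 = 0.9770. IG = 0.9970 - 0.9770 = 0.0200, which rounds to 0.020.

0.020


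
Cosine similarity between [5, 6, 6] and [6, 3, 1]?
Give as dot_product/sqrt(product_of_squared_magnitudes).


dot = 54. |a|^2 = 97, |b|^2 = 46. cos = 54/sqrt(4462).

54/sqrt(4462)


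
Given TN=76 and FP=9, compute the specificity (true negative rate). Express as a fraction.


Specificity = TN / (TN + FP) = 76 / 85 = 76/85.

76/85


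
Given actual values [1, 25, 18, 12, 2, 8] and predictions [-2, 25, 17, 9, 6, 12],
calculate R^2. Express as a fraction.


Mean(y) = 11. SS_res = 51. SS_tot = 436. R^2 = 1 - 51/(436) = 385/436.

385/436


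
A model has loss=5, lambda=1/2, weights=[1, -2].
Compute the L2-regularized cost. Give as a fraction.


L2 sq norm = sum(w^2) = 5. J = 5 + 1/2 * 5 = 15/2.

15/2


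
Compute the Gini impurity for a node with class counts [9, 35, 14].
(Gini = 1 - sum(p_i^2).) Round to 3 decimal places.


Total = 58. Proportions: 9/58, 35/58, 14/58. sum(p_i^2) = 0.4465. Gini = 1 - 0.4465 = 0.5535, which rounds to 0.554.

0.554


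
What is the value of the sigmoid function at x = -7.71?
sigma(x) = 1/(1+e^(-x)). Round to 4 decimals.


sigma(-7.71) = 1/(1+e^(7.71)) = 1/(1+2230.542258) = 1/2231.542258 = 0.0004.

0.0004


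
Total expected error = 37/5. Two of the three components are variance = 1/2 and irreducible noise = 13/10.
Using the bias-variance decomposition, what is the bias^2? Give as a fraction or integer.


Total error = bias^2 + variance + irreducible noise. So bias^2 = 37/5 - 1/2 - 13/10 = 28/5.

28/5


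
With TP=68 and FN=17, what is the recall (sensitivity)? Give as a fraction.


Recall = TP / (TP + FN) = 68 / 85 = 4/5.

4/5


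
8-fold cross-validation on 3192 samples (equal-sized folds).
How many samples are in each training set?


Each validation fold has 3192/8 = 399 samples. Training set = 3192 - 399 = 2793.

2793


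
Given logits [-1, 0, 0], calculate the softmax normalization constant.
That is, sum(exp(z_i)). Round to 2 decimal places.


Denom = e^-1=0.3679 + e^0=1.0000 + e^0=1.0000. Sum = 2.3679, which rounds to 2.37.

2.37


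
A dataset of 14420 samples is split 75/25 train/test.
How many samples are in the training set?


Test set = 14420 * 25% = 3605. Training set = 14420 - 3605 = 10815.

10815


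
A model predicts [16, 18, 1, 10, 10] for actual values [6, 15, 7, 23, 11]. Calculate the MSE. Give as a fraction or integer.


MSE = (1/5) * ((6-16)^2=100 + (15-18)^2=9 + (7-1)^2=36 + (23-10)^2=169 + (11-10)^2=1). Sum = 315. MSE = 63.

63


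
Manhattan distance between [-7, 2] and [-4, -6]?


d = sum of absolute differences: |-7--4|=3 + |2--6|=8 = 11.

11


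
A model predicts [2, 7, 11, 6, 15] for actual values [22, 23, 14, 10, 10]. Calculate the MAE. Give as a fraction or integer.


MAE = (1/5) * (|22-2|=20 + |23-7|=16 + |14-11|=3 + |10-6|=4 + |10-15|=5). Sum = 48. MAE = 48/5.

48/5


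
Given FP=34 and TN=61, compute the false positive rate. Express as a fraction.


FPR = FP / (FP + TN) = 34 / 95 = 34/95.

34/95


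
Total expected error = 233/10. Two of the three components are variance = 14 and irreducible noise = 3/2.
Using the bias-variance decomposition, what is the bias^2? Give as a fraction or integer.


Total error = bias^2 + variance + irreducible noise. So bias^2 = 233/10 - 14 - 3/2 = 39/5.

39/5


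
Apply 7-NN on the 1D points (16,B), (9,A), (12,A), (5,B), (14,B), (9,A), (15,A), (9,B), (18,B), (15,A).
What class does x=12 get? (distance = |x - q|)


Distances: |16-12|=4, |9-12|=3, |12-12|=0, |5-12|=7, |14-12|=2, |9-12|=3, |15-12|=3, |9-12|=3, |18-12|=6, |15-12|=3. 7 nearest: (12,A), (14,B), (9,A), (9,A), (15,A), (15,A), (9,B). Counts: {'A': 5, 'B': 2}. Majority class: A.

A


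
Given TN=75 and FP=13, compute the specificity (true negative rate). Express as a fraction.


Specificity = TN / (TN + FP) = 75 / 88 = 75/88.

75/88


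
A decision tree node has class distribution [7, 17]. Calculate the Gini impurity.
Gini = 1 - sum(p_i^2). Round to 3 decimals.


Total = 24. Proportions: 7/24, 17/24. sum(p_i^2) = 0.5868. Gini = 1 - 0.5868 = 0.4132, which rounds to 0.413.

0.413


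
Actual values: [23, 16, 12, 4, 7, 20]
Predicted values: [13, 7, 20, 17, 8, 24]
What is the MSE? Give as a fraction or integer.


MSE = (1/6) * ((23-13)^2=100 + (16-7)^2=81 + (12-20)^2=64 + (4-17)^2=169 + (7-8)^2=1 + (20-24)^2=16). Sum = 431. MSE = 431/6.

431/6


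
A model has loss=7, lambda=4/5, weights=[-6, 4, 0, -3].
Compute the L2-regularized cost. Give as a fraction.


L2 sq norm = sum(w^2) = 61. J = 7 + 4/5 * 61 = 279/5.

279/5


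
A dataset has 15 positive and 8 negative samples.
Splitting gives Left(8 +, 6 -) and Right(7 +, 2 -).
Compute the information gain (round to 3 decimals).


H(parent) = 0.9321. H(left) = 0.9852, H(right) = 0.7642. Weighted = (14/23)*0.9852 + (9/23)*0.7642 = 0.8987. IG = 0.9321 - 0.8987 = 0.0334, which rounds to 0.033.

0.033


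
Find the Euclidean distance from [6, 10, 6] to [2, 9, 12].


d = sqrt(sum of squared differences). (6-2)^2=16, (10-9)^2=1, (6-12)^2=36. Sum = 53.

sqrt(53)


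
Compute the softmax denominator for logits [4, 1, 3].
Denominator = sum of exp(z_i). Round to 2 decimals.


Denom = e^4=54.5982 + e^1=2.7183 + e^3=20.0855. Sum = 77.4020, which rounds to 77.40.

77.40


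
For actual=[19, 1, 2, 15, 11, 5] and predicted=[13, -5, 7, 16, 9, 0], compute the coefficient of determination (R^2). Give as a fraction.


Mean(y) = 53/6. SS_res = 127. SS_tot = 1613/6. R^2 = 1 - 127/(1613/6) = 851/1613.

851/1613


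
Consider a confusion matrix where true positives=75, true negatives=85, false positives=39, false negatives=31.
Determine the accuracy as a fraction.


Accuracy = (TP + TN) / (TP + TN + FP + FN) = (75 + 85) / 230 = 16/23.

16/23


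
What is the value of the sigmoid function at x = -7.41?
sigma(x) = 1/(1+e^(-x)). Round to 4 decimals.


sigma(-7.41) = 1/(1+e^(7.41)) = 1/(1+1652.426347) = 1/1653.426347 = 0.0006.

0.0006


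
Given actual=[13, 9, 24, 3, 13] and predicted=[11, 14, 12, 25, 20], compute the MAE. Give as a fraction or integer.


MAE = (1/5) * (|13-11|=2 + |9-14|=5 + |24-12|=12 + |3-25|=22 + |13-20|=7). Sum = 48. MAE = 48/5.

48/5


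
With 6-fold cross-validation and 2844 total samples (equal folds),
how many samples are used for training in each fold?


Each validation fold has 2844/6 = 474 samples. Training set = 2844 - 474 = 2370.

2370


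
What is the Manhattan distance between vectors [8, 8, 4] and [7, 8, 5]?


d = sum of absolute differences: |8-7|=1 + |8-8|=0 + |4-5|=1 = 2.

2


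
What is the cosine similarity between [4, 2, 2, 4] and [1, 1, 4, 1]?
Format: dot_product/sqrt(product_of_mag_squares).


dot = 18. |a|^2 = 40, |b|^2 = 19. cos = 18/sqrt(760).

18/sqrt(760)


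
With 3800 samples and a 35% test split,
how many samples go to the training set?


Test set = 3800 * 35% = 1330. Training set = 3800 - 1330 = 2470.

2470


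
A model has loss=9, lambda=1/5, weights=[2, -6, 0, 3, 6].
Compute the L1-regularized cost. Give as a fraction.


L1 norm = sum(|w|) = 17. J = 9 + 1/5 * 17 = 62/5.

62/5


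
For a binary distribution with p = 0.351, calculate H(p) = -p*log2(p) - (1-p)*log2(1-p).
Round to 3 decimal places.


H = -0.351*log2(0.351) - 0.649*log2(0.649) = 0.935.

0.935


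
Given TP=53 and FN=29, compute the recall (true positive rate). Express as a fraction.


Recall = TP / (TP + FN) = 53 / 82 = 53/82.

53/82


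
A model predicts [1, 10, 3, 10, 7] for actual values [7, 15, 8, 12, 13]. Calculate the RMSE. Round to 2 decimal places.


MSE = 25.2000. RMSE = sqrt(25.2000) = 5.02.

5.02


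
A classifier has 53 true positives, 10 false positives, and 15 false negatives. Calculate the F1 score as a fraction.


Precision = 53/63 = 53/63. Recall = 53/68 = 53/68. F1 = 2*P*R/(P+R) = 106/131.

106/131


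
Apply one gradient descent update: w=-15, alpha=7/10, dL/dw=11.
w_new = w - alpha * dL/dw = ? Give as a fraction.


w_new = -15 - 7/10 * 11 = -15 - 77/10 = -227/10.

-227/10


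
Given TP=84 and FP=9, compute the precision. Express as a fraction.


Precision = TP / (TP + FP) = 84 / 93 = 28/31.

28/31


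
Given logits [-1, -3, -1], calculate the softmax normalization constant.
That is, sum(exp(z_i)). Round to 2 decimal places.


Denom = e^-1=0.3679 + e^-3=0.0498 + e^-1=0.3679. Sum = 0.7856, which rounds to 0.79.

0.79


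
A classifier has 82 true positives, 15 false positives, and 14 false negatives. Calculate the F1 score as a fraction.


Precision = 82/97 = 82/97. Recall = 82/96 = 41/48. F1 = 2*P*R/(P+R) = 164/193.

164/193


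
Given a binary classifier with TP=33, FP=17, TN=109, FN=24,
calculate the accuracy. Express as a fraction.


Accuracy = (TP + TN) / (TP + TN + FP + FN) = (33 + 109) / 183 = 142/183.

142/183


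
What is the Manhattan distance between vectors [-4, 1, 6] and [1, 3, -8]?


d = sum of absolute differences: |-4-1|=5 + |1-3|=2 + |6--8|=14 = 21.

21


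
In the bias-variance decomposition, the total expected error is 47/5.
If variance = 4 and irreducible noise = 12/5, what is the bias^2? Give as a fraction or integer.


Total error = bias^2 + variance + irreducible noise. So bias^2 = 47/5 - 4 - 12/5 = 3.

3


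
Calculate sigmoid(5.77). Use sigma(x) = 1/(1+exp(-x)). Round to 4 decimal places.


sigma(5.77) = 1/(1+e^(-5.77)) = 1/(1+0.003120) = 1/1.003120 = 0.9969.

0.9969


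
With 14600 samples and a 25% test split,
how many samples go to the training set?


Test set = 14600 * 25% = 3650. Training set = 14600 - 3650 = 10950.

10950


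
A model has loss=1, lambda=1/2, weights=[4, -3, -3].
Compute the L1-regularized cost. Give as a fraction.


L1 norm = sum(|w|) = 10. J = 1 + 1/2 * 10 = 6.

6


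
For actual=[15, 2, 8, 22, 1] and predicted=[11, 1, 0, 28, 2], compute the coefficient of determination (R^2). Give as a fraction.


Mean(y) = 48/5. SS_res = 118. SS_tot = 1586/5. R^2 = 1 - 118/(1586/5) = 498/793.

498/793


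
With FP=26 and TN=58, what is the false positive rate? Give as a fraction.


FPR = FP / (FP + TN) = 26 / 84 = 13/42.

13/42


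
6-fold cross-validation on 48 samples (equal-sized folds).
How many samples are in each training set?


Each validation fold has 48/6 = 8 samples. Training set = 48 - 8 = 40.

40


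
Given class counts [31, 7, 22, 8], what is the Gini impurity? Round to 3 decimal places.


Total = 68. Proportions: 31/68, 7/68, 22/68, 8/68. sum(p_i^2) = 0.3369. Gini = 1 - 0.3369 = 0.6631, which rounds to 0.663.

0.663


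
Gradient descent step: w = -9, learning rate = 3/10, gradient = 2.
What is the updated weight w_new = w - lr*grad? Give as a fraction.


w_new = -9 - 3/10 * 2 = -9 - 3/5 = -48/5.

-48/5


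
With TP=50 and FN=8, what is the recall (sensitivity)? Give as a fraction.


Recall = TP / (TP + FN) = 50 / 58 = 25/29.

25/29


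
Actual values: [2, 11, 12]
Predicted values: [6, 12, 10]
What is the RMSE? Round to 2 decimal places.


MSE = 7.0000. RMSE = sqrt(7.0000) = 2.65.

2.65


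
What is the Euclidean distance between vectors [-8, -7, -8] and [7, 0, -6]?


d = sqrt(sum of squared differences). (-8-7)^2=225, (-7-0)^2=49, (-8--6)^2=4. Sum = 278.

sqrt(278)


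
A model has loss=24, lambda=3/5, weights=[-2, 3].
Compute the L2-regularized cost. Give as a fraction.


L2 sq norm = sum(w^2) = 13. J = 24 + 3/5 * 13 = 159/5.

159/5


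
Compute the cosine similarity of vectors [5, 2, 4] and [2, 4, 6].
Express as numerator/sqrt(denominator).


dot = 42. |a|^2 = 45, |b|^2 = 56. cos = 42/sqrt(2520).

42/sqrt(2520)


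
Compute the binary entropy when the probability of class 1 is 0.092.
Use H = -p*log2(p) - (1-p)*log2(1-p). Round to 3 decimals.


H = -0.092*log2(0.092) - 0.908*log2(0.908) = 0.443.

0.443


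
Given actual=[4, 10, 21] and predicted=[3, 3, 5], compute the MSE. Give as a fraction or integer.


MSE = (1/3) * ((4-3)^2=1 + (10-3)^2=49 + (21-5)^2=256). Sum = 306. MSE = 102.

102


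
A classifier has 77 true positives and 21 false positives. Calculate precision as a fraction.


Precision = TP / (TP + FP) = 77 / 98 = 11/14.

11/14


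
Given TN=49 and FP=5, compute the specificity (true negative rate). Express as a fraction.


Specificity = TN / (TN + FP) = 49 / 54 = 49/54.

49/54


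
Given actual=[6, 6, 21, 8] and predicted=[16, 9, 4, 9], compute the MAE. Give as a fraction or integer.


MAE = (1/4) * (|6-16|=10 + |6-9|=3 + |21-4|=17 + |8-9|=1). Sum = 31. MAE = 31/4.

31/4


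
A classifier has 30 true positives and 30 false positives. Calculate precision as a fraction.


Precision = TP / (TP + FP) = 30 / 60 = 1/2.

1/2


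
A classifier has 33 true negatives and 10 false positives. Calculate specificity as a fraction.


Specificity = TN / (TN + FP) = 33 / 43 = 33/43.

33/43


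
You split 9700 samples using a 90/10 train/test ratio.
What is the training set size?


Test set = 9700 * 10% = 970. Training set = 9700 - 970 = 8730.

8730


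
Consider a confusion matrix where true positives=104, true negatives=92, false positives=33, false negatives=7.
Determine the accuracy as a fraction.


Accuracy = (TP + TN) / (TP + TN + FP + FN) = (104 + 92) / 236 = 49/59.

49/59


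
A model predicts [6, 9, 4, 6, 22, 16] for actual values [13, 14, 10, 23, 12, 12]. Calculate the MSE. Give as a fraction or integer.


MSE = (1/6) * ((13-6)^2=49 + (14-9)^2=25 + (10-4)^2=36 + (23-6)^2=289 + (12-22)^2=100 + (12-16)^2=16). Sum = 515. MSE = 515/6.

515/6


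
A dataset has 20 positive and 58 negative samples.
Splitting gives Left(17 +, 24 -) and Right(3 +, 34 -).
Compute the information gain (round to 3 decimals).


H(parent) = 0.8213. H(left) = 0.9789, H(right) = 0.4060. Weighted = (41/78)*0.9789 + (37/78)*0.4060 = 0.7071. IG = 0.8213 - 0.7071 = 0.1142, which rounds to 0.114.

0.114


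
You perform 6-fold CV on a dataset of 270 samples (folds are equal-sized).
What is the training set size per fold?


Each validation fold has 270/6 = 45 samples. Training set = 270 - 45 = 225.

225


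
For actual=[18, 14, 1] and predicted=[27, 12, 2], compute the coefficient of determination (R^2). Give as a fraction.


Mean(y) = 11. SS_res = 86. SS_tot = 158. R^2 = 1 - 86/(158) = 36/79.

36/79


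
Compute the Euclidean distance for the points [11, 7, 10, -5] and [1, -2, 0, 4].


d = sqrt(sum of squared differences). (11-1)^2=100, (7--2)^2=81, (10-0)^2=100, (-5-4)^2=81. Sum = 362.

sqrt(362)


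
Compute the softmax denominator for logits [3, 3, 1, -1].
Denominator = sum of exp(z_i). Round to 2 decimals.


Denom = e^3=20.0855 + e^3=20.0855 + e^1=2.7183 + e^-1=0.3679. Sum = 43.2572, which rounds to 43.26.

43.26


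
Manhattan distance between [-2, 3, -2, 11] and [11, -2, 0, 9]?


d = sum of absolute differences: |-2-11|=13 + |3--2|=5 + |-2-0|=2 + |11-9|=2 = 22.

22


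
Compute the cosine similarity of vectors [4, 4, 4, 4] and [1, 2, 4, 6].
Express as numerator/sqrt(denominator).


dot = 52. |a|^2 = 64, |b|^2 = 57. cos = 52/sqrt(3648).

52/sqrt(3648)


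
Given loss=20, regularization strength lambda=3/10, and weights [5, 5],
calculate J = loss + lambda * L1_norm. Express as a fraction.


L1 norm = sum(|w|) = 10. J = 20 + 3/10 * 10 = 23.

23


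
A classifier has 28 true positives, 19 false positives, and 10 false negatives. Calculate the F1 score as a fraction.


Precision = 28/47 = 28/47. Recall = 28/38 = 14/19. F1 = 2*P*R/(P+R) = 56/85.

56/85


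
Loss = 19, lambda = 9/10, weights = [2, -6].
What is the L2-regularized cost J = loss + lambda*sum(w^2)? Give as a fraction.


L2 sq norm = sum(w^2) = 40. J = 19 + 9/10 * 40 = 55.

55


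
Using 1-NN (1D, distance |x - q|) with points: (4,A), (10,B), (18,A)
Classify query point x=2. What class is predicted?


Distances: |4-2|=2, |10-2|=8, |18-2|=16. 1 nearest: (4,A). Counts: {'A': 1}. Majority class: A.

A


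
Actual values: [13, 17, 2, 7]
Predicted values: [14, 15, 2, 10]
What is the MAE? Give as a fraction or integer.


MAE = (1/4) * (|13-14|=1 + |17-15|=2 + |2-2|=0 + |7-10|=3). Sum = 6. MAE = 3/2.

3/2


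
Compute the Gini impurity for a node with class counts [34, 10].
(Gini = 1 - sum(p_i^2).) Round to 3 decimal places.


Total = 44. Proportions: 34/44, 10/44. sum(p_i^2) = 0.6488. Gini = 1 - 0.6488 = 0.3512, which rounds to 0.351.

0.351


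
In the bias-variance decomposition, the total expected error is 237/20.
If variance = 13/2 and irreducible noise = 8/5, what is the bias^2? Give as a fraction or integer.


Total error = bias^2 + variance + irreducible noise. So bias^2 = 237/20 - 13/2 - 8/5 = 15/4.

15/4


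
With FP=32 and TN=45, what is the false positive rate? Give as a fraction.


FPR = FP / (FP + TN) = 32 / 77 = 32/77.

32/77


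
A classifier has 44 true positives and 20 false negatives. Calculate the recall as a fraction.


Recall = TP / (TP + FN) = 44 / 64 = 11/16.

11/16


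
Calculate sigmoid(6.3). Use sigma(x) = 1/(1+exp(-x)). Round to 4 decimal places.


sigma(6.3) = 1/(1+e^(-6.3)) = 1/(1+0.001836) = 1/1.001836 = 0.9982.

0.9982


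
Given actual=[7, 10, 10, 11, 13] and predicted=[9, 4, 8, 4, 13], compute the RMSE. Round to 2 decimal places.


MSE = 18.6000. RMSE = sqrt(18.6000) = 4.31.

4.31


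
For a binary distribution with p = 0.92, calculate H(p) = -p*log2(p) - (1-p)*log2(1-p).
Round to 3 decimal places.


H = -0.92*log2(0.92) - 0.08*log2(0.08) = 0.402.

0.402


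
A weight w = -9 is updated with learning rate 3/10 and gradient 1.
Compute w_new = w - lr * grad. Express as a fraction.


w_new = -9 - 3/10 * 1 = -9 - 3/10 = -93/10.

-93/10


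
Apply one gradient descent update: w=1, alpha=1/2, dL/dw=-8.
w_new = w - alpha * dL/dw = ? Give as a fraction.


w_new = 1 - 1/2 * -8 = 1 - -4 = 5.

5


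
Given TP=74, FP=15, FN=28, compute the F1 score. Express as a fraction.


Precision = 74/89 = 74/89. Recall = 74/102 = 37/51. F1 = 2*P*R/(P+R) = 148/191.

148/191


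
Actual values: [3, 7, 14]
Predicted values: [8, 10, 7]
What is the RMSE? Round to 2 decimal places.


MSE = 27.6667. RMSE = sqrt(27.6667) = 5.26.

5.26


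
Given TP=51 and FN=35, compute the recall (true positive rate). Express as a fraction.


Recall = TP / (TP + FN) = 51 / 86 = 51/86.

51/86


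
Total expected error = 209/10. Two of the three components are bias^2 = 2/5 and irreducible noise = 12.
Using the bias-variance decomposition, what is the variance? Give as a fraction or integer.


Total error = bias^2 + variance + irreducible noise. So variance = 209/10 - 2/5 - 12 = 17/2.

17/2


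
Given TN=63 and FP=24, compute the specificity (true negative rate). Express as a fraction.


Specificity = TN / (TN + FP) = 63 / 87 = 21/29.

21/29


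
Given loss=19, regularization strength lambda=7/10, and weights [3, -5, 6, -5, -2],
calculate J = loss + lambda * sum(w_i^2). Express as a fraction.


L2 sq norm = sum(w^2) = 99. J = 19 + 7/10 * 99 = 883/10.

883/10


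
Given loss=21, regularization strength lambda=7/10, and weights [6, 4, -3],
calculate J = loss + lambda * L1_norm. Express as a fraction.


L1 norm = sum(|w|) = 13. J = 21 + 7/10 * 13 = 301/10.

301/10


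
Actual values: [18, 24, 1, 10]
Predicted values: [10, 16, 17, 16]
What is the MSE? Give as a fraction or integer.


MSE = (1/4) * ((18-10)^2=64 + (24-16)^2=64 + (1-17)^2=256 + (10-16)^2=36). Sum = 420. MSE = 105.

105


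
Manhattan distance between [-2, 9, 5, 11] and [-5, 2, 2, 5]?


d = sum of absolute differences: |-2--5|=3 + |9-2|=7 + |5-2|=3 + |11-5|=6 = 19.

19


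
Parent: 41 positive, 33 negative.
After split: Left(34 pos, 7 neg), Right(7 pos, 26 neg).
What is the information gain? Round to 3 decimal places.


H(parent) = 0.9916. H(left) = 0.6594, H(right) = 0.7455. Weighted = (41/74)*0.6594 + (33/74)*0.7455 = 0.6978. IG = 0.9916 - 0.6978 = 0.2938, which rounds to 0.294.

0.294


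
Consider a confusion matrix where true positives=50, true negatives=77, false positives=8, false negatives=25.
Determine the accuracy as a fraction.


Accuracy = (TP + TN) / (TP + TN + FP + FN) = (50 + 77) / 160 = 127/160.

127/160


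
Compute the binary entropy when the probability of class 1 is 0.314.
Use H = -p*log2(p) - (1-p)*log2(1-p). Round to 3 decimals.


H = -0.314*log2(0.314) - 0.686*log2(0.686) = 0.898.

0.898


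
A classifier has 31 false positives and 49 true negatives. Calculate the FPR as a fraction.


FPR = FP / (FP + TN) = 31 / 80 = 31/80.

31/80


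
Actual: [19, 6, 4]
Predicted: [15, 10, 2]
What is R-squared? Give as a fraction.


Mean(y) = 29/3. SS_res = 36. SS_tot = 398/3. R^2 = 1 - 36/(398/3) = 145/199.

145/199


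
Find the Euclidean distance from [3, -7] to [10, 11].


d = sqrt(sum of squared differences). (3-10)^2=49, (-7-11)^2=324. Sum = 373.

sqrt(373)


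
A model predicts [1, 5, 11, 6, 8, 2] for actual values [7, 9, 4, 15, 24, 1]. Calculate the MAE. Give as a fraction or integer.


MAE = (1/6) * (|7-1|=6 + |9-5|=4 + |4-11|=7 + |15-6|=9 + |24-8|=16 + |1-2|=1). Sum = 43. MAE = 43/6.

43/6


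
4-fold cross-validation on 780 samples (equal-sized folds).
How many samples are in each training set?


Each validation fold has 780/4 = 195 samples. Training set = 780 - 195 = 585.

585


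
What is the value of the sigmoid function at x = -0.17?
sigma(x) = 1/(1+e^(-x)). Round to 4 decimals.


sigma(-0.17) = 1/(1+e^(0.17)) = 1/(1+1.185305) = 1/2.185305 = 0.4576.

0.4576


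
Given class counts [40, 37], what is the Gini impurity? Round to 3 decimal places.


Total = 77. Proportions: 40/77, 37/77. sum(p_i^2) = 0.5008. Gini = 1 - 0.5008 = 0.4992, which rounds to 0.499.

0.499


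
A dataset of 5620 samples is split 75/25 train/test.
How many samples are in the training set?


Test set = 5620 * 25% = 1405. Training set = 5620 - 1405 = 4215.

4215


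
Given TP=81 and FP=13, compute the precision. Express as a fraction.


Precision = TP / (TP + FP) = 81 / 94 = 81/94.

81/94


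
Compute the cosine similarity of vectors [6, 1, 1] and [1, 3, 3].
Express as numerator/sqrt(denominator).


dot = 12. |a|^2 = 38, |b|^2 = 19. cos = 12/sqrt(722).

12/sqrt(722)


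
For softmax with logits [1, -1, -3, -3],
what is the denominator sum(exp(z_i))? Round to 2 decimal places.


Denom = e^1=2.7183 + e^-1=0.3679 + e^-3=0.0498 + e^-3=0.0498. Sum = 3.1858, which rounds to 3.19.

3.19


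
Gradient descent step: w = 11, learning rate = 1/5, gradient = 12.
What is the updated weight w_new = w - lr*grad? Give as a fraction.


w_new = 11 - 1/5 * 12 = 11 - 12/5 = 43/5.

43/5


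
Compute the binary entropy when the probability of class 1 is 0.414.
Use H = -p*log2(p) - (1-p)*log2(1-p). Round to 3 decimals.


H = -0.414*log2(0.414) - 0.586*log2(0.586) = 0.979.

0.979


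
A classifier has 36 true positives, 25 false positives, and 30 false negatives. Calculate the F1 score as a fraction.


Precision = 36/61 = 36/61. Recall = 36/66 = 6/11. F1 = 2*P*R/(P+R) = 72/127.

72/127


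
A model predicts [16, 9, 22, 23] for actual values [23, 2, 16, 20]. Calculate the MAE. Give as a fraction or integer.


MAE = (1/4) * (|23-16|=7 + |2-9|=7 + |16-22|=6 + |20-23|=3). Sum = 23. MAE = 23/4.

23/4


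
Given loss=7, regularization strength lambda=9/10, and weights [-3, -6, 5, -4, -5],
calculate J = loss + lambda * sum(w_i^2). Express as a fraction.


L2 sq norm = sum(w^2) = 111. J = 7 + 9/10 * 111 = 1069/10.

1069/10


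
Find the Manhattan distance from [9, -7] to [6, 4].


d = sum of absolute differences: |9-6|=3 + |-7-4|=11 = 14.

14


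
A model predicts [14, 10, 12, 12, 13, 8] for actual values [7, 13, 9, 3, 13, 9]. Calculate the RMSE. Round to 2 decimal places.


MSE = 24.8333. RMSE = sqrt(24.8333) = 4.98.

4.98


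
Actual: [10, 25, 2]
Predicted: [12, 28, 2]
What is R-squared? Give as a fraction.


Mean(y) = 37/3. SS_res = 13. SS_tot = 818/3. R^2 = 1 - 13/(818/3) = 779/818.

779/818


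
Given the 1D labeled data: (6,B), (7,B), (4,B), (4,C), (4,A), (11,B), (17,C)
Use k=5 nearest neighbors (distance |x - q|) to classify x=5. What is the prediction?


Distances: |6-5|=1, |7-5|=2, |4-5|=1, |4-5|=1, |4-5|=1, |11-5|=6, |17-5|=12. 5 nearest: (4,A), (6,B), (4,B), (4,C), (7,B). Counts: {'A': 1, 'B': 3, 'C': 1}. Majority class: B.

B


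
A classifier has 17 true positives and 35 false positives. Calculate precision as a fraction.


Precision = TP / (TP + FP) = 17 / 52 = 17/52.

17/52


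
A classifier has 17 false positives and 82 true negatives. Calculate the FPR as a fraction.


FPR = FP / (FP + TN) = 17 / 99 = 17/99.

17/99


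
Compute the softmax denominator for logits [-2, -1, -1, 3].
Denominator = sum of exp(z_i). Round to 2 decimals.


Denom = e^-2=0.1353 + e^-1=0.3679 + e^-1=0.3679 + e^3=20.0855. Sum = 20.9566, which rounds to 20.96.

20.96


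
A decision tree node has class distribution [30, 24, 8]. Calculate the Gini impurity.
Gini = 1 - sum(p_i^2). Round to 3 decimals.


Total = 62. Proportions: 30/62, 24/62, 8/62. sum(p_i^2) = 0.4006. Gini = 1 - 0.4006 = 0.5994, which rounds to 0.599.

0.599


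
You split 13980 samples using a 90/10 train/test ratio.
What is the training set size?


Test set = 13980 * 10% = 1398. Training set = 13980 - 1398 = 12582.

12582


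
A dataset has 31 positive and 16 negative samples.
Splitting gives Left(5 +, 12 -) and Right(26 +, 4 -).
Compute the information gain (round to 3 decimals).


H(parent) = 0.9252. H(left) = 0.8740, H(right) = 0.5665. Weighted = (17/47)*0.8740 + (30/47)*0.5665 = 0.6777. IG = 0.9252 - 0.6777 = 0.2475, which rounds to 0.248.

0.248


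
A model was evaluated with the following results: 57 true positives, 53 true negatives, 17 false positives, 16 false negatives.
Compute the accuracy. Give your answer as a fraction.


Accuracy = (TP + TN) / (TP + TN + FP + FN) = (57 + 53) / 143 = 10/13.

10/13


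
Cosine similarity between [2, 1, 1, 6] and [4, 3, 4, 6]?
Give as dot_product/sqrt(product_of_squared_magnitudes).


dot = 51. |a|^2 = 42, |b|^2 = 77. cos = 51/sqrt(3234).

51/sqrt(3234)


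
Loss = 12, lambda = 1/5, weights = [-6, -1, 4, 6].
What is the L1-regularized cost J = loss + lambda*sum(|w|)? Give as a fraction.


L1 norm = sum(|w|) = 17. J = 12 + 1/5 * 17 = 77/5.

77/5


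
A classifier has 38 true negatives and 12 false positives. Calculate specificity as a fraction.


Specificity = TN / (TN + FP) = 38 / 50 = 19/25.

19/25


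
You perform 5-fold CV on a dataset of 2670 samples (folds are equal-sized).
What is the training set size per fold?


Each validation fold has 2670/5 = 534 samples. Training set = 2670 - 534 = 2136.

2136


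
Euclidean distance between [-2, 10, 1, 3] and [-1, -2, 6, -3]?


d = sqrt(sum of squared differences). (-2--1)^2=1, (10--2)^2=144, (1-6)^2=25, (3--3)^2=36. Sum = 206.

sqrt(206)


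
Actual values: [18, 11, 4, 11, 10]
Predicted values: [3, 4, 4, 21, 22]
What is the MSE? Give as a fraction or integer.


MSE = (1/5) * ((18-3)^2=225 + (11-4)^2=49 + (4-4)^2=0 + (11-21)^2=100 + (10-22)^2=144). Sum = 518. MSE = 518/5.

518/5


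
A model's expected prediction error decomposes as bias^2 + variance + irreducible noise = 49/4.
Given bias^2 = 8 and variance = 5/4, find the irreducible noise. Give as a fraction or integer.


Total error = bias^2 + variance + irreducible noise. So irreducible noise = 49/4 - 8 - 5/4 = 3.

3


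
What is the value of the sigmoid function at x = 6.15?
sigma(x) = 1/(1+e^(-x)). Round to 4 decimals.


sigma(6.15) = 1/(1+e^(-6.15)) = 1/(1+0.002133) = 1/1.002133 = 0.9979.

0.9979


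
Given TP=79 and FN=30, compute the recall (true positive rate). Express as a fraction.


Recall = TP / (TP + FN) = 79 / 109 = 79/109.

79/109


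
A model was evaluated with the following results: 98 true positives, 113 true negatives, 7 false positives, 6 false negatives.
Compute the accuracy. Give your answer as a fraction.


Accuracy = (TP + TN) / (TP + TN + FP + FN) = (98 + 113) / 224 = 211/224.

211/224


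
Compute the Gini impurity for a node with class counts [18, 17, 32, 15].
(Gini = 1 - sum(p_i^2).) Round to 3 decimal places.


Total = 82. Proportions: 18/82, 17/82, 32/82, 15/82. sum(p_i^2) = 0.2769. Gini = 1 - 0.2769 = 0.7231, which rounds to 0.723.

0.723


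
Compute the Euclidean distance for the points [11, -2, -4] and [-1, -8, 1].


d = sqrt(sum of squared differences). (11--1)^2=144, (-2--8)^2=36, (-4-1)^2=25. Sum = 205.

sqrt(205)


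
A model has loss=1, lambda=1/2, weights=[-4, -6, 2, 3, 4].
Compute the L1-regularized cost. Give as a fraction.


L1 norm = sum(|w|) = 19. J = 1 + 1/2 * 19 = 21/2.

21/2


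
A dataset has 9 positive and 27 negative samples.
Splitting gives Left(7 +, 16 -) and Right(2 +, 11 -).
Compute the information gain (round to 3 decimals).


H(parent) = 0.8113. H(left) = 0.8865, H(right) = 0.6194. Weighted = (23/36)*0.8865 + (13/36)*0.6194 = 0.7900. IG = 0.8113 - 0.7900 = 0.0213, which rounds to 0.021.

0.021


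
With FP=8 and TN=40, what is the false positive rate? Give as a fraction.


FPR = FP / (FP + TN) = 8 / 48 = 1/6.

1/6


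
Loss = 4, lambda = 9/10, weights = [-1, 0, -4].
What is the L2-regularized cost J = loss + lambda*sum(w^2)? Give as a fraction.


L2 sq norm = sum(w^2) = 17. J = 4 + 9/10 * 17 = 193/10.

193/10


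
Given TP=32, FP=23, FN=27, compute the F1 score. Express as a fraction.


Precision = 32/55 = 32/55. Recall = 32/59 = 32/59. F1 = 2*P*R/(P+R) = 32/57.

32/57


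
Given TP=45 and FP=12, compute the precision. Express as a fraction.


Precision = TP / (TP + FP) = 45 / 57 = 15/19.

15/19


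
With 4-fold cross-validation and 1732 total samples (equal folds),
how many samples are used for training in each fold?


Each validation fold has 1732/4 = 433 samples. Training set = 1732 - 433 = 1299.

1299
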